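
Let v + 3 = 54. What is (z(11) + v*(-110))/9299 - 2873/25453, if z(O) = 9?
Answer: -169278280/236687447 ≈ -0.71520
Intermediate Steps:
v = 51 (v = -3 + 54 = 51)
(z(11) + v*(-110))/9299 - 2873/25453 = (9 + 51*(-110))/9299 - 2873/25453 = (9 - 5610)*(1/9299) - 2873*1/25453 = -5601*1/9299 - 2873/25453 = -5601/9299 - 2873/25453 = -169278280/236687447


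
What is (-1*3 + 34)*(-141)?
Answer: -4371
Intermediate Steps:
(-1*3 + 34)*(-141) = (-3 + 34)*(-141) = 31*(-141) = -4371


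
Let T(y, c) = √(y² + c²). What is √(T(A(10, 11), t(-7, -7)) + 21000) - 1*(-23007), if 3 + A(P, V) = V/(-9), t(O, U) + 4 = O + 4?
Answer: 23007 + √(189000 + √5413)/3 ≈ 23152.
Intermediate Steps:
t(O, U) = O (t(O, U) = -4 + (O + 4) = -4 + (4 + O) = O)
A(P, V) = -3 - V/9 (A(P, V) = -3 + V/(-9) = -3 + V*(-⅑) = -3 - V/9)
T(y, c) = √(c² + y²)
√(T(A(10, 11), t(-7, -7)) + 21000) - 1*(-23007) = √(√((-7)² + (-3 - ⅑*11)²) + 21000) - 1*(-23007) = √(√(49 + (-3 - 11/9)²) + 21000) + 23007 = √(√(49 + (-38/9)²) + 21000) + 23007 = √(√(49 + 1444/81) + 21000) + 23007 = √(√(5413/81) + 21000) + 23007 = √(√5413/9 + 21000) + 23007 = √(21000 + √5413/9) + 23007 = 23007 + √(21000 + √5413/9)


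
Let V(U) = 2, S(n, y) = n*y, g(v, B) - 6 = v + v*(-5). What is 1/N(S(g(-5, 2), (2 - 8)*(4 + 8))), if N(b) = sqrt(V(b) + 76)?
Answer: sqrt(78)/78 ≈ 0.11323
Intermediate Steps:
g(v, B) = 6 - 4*v (g(v, B) = 6 + (v + v*(-5)) = 6 + (v - 5*v) = 6 - 4*v)
N(b) = sqrt(78) (N(b) = sqrt(2 + 76) = sqrt(78))
1/N(S(g(-5, 2), (2 - 8)*(4 + 8))) = 1/(sqrt(78)) = sqrt(78)/78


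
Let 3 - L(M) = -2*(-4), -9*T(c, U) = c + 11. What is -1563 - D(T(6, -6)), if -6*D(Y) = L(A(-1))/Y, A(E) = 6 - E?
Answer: -53127/34 ≈ -1562.6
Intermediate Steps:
T(c, U) = -11/9 - c/9 (T(c, U) = -(c + 11)/9 = -(11 + c)/9 = -11/9 - c/9)
L(M) = -5 (L(M) = 3 - (-2)*(-4) = 3 - 1*8 = 3 - 8 = -5)
D(Y) = 5/(6*Y) (D(Y) = -(-5)/(6*Y) = 5/(6*Y))
-1563 - D(T(6, -6)) = -1563 - 5/(6*(-11/9 - 1/9*6)) = -1563 - 5/(6*(-11/9 - 2/3)) = -1563 - 5/(6*(-17/9)) = -1563 - 5*(-9)/(6*17) = -1563 - 1*(-15/34) = -1563 + 15/34 = -53127/34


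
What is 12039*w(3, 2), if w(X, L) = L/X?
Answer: 8026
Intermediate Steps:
12039*w(3, 2) = 12039*(2/3) = 12039*(2*(⅓)) = 12039*(⅔) = 8026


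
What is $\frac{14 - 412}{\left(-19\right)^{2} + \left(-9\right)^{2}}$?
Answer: $- \frac{199}{221} \approx -0.90045$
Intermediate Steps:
$\frac{14 - 412}{\left(-19\right)^{2} + \left(-9\right)^{2}} = - \frac{398}{361 + 81} = - \frac{398}{442} = \left(-398\right) \frac{1}{442} = - \frac{199}{221}$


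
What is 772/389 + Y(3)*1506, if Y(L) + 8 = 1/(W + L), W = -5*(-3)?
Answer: -13960061/1167 ≈ -11962.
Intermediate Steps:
W = 15
Y(L) = -8 + 1/(15 + L)
772/389 + Y(3)*1506 = 772/389 + ((-119 - 8*3)/(15 + 3))*1506 = 772*(1/389) + ((-119 - 24)/18)*1506 = 772/389 + ((1/18)*(-143))*1506 = 772/389 - 143/18*1506 = 772/389 - 35893/3 = -13960061/1167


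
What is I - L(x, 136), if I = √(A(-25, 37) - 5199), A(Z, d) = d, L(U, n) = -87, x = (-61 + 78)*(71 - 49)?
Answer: 87 + I*√5162 ≈ 87.0 + 71.847*I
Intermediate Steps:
x = 374 (x = 17*22 = 374)
I = I*√5162 (I = √(37 - 5199) = √(-5162) = I*√5162 ≈ 71.847*I)
I - L(x, 136) = I*√5162 - 1*(-87) = I*√5162 + 87 = 87 + I*√5162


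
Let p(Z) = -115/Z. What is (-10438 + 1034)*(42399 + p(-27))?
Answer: -10766526752/27 ≈ -3.9876e+8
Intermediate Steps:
(-10438 + 1034)*(42399 + p(-27)) = (-10438 + 1034)*(42399 - 115/(-27)) = -9404*(42399 - 115*(-1/27)) = -9404*(42399 + 115/27) = -9404*1144888/27 = -10766526752/27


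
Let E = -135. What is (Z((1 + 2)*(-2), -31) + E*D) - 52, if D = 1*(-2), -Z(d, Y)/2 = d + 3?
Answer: 224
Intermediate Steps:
Z(d, Y) = -6 - 2*d (Z(d, Y) = -2*(d + 3) = -2*(3 + d) = -6 - 2*d)
D = -2
(Z((1 + 2)*(-2), -31) + E*D) - 52 = ((-6 - 2*(1 + 2)*(-2)) - 135*(-2)) - 52 = ((-6 - 6*(-2)) + 270) - 52 = ((-6 - 2*(-6)) + 270) - 52 = ((-6 + 12) + 270) - 52 = (6 + 270) - 52 = 276 - 52 = 224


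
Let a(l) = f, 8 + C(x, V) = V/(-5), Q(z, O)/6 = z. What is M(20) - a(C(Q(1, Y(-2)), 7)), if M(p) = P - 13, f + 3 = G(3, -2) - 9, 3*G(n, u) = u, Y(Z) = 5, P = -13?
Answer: -40/3 ≈ -13.333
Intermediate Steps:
Q(z, O) = 6*z
C(x, V) = -8 - V/5 (C(x, V) = -8 + V/(-5) = -8 + V*(-⅕) = -8 - V/5)
G(n, u) = u/3
f = -38/3 (f = -3 + ((⅓)*(-2) - 9) = -3 + (-⅔ - 9) = -3 - 29/3 = -38/3 ≈ -12.667)
a(l) = -38/3
M(p) = -26 (M(p) = -13 - 13 = -26)
M(20) - a(C(Q(1, Y(-2)), 7)) = -26 - 1*(-38/3) = -26 + 38/3 = -40/3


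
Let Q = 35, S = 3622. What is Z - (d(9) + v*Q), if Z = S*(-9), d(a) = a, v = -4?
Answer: -32467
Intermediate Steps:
Z = -32598 (Z = 3622*(-9) = -32598)
Z - (d(9) + v*Q) = -32598 - (9 - 4*35) = -32598 - (9 - 140) = -32598 - 1*(-131) = -32598 + 131 = -32467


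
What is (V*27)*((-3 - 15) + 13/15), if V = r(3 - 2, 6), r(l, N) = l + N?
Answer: -16191/5 ≈ -3238.2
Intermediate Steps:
r(l, N) = N + l
V = 7 (V = 6 + (3 - 2) = 6 + 1 = 7)
(V*27)*((-3 - 15) + 13/15) = (7*27)*((-3 - 15) + 13/15) = 189*(-18 + 13*(1/15)) = 189*(-18 + 13/15) = 189*(-257/15) = -16191/5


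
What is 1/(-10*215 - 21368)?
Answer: -1/23518 ≈ -4.2521e-5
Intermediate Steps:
1/(-10*215 - 21368) = 1/(-2150 - 21368) = 1/(-23518) = -1/23518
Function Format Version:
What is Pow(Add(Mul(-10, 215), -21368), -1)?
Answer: Rational(-1, 23518) ≈ -4.2521e-5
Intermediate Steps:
Pow(Add(Mul(-10, 215), -21368), -1) = Pow(Add(-2150, -21368), -1) = Pow(-23518, -1) = Rational(-1, 23518)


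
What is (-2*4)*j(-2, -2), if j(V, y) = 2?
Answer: -16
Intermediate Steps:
(-2*4)*j(-2, -2) = -2*4*2 = -8*2 = -16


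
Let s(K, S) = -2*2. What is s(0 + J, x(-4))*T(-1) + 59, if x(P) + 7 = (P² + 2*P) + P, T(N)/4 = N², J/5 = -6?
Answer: 43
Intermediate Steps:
J = -30 (J = 5*(-6) = -30)
T(N) = 4*N²
x(P) = -7 + P² + 3*P (x(P) = -7 + ((P² + 2*P) + P) = -7 + (P² + 3*P) = -7 + P² + 3*P)
s(K, S) = -4
s(0 + J, x(-4))*T(-1) + 59 = -16*(-1)² + 59 = -16 + 59 = 43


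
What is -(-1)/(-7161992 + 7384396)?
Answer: 1/222404 ≈ 4.4963e-6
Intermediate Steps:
-(-1)/(-7161992 + 7384396) = -(-1)/222404 = -1*(-1/222404) = 1/222404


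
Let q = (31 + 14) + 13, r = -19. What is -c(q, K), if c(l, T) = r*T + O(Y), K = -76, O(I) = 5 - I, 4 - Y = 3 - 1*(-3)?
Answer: -1451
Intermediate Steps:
Y = -2 (Y = 4 - (3 - 1*(-3)) = 4 - (3 + 3) = 4 - 1*6 = 4 - 6 = -2)
q = 58 (q = 45 + 13 = 58)
c(l, T) = 7 - 19*T (c(l, T) = -19*T + (5 - 1*(-2)) = -19*T + (5 + 2) = -19*T + 7 = 7 - 19*T)
-c(q, K) = -(7 - 19*(-76)) = -(7 + 1444) = -1*1451 = -1451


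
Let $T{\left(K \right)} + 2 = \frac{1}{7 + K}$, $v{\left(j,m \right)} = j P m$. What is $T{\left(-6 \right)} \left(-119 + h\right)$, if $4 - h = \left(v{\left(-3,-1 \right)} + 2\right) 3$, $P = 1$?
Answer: $130$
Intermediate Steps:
$v{\left(j,m \right)} = j m$ ($v{\left(j,m \right)} = j 1 m = j m$)
$T{\left(K \right)} = -2 + \frac{1}{7 + K}$
$h = -11$ ($h = 4 - \left(\left(-3\right) \left(-1\right) + 2\right) 3 = 4 - \left(3 + 2\right) 3 = 4 - 5 \cdot 3 = 4 - 15 = -11$)
$T{\left(-6 \right)} \left(-119 + h\right) = \frac{-13 - -12}{7 - 6} \left(-119 - 11\right) = \frac{-13 + 12}{1} \left(-130\right) = 1 \left(-1\right) \left(-130\right) = \left(-1\right) \left(-130\right) = 130$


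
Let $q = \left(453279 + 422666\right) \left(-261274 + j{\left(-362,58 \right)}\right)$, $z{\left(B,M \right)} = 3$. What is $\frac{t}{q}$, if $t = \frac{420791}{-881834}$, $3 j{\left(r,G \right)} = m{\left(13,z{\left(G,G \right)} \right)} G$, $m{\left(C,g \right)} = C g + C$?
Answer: $\frac{180339}{86160612848057540} \approx 2.0931 \cdot 10^{-12}$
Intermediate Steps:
$m{\left(C,g \right)} = C + C g$
$j{\left(r,G \right)} = \frac{52 G}{3}$ ($j{\left(r,G \right)} = \frac{13 \left(1 + 3\right) G}{3} = \frac{13 \cdot 4 G}{3} = \frac{52 G}{3}$)
$t = - \frac{420791}{881834}$ ($t = 420791 \left(- \frac{1}{881834}\right) = - \frac{420791}{881834} \approx -0.47718$)
$q = - \frac{683943111670}{3}$ ($q = \left(453279 + 422666\right) \left(-261274 + \frac{52}{3} \cdot 58\right) = 875945 \left(-261274 + \frac{3016}{3}\right) = 875945 \left(- \frac{780806}{3}\right) = - \frac{683943111670}{3} \approx -2.2798 \cdot 10^{11}$)
$\frac{t}{q} = - \frac{420791}{881834 \left(- \frac{683943111670}{3}\right)} = \left(- \frac{420791}{881834}\right) \left(- \frac{3}{683943111670}\right) = \frac{180339}{86160612848057540}$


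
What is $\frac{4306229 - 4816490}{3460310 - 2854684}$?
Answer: $- \frac{510261}{605626} \approx -0.84254$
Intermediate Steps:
$\frac{4306229 - 4816490}{3460310 - 2854684} = - \frac{510261}{605626}$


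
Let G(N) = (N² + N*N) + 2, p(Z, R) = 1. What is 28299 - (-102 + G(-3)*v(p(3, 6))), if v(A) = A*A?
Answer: 28381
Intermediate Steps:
v(A) = A²
G(N) = 2 + 2*N² (G(N) = (N² + N²) + 2 = 2*N² + 2 = 2 + 2*N²)
28299 - (-102 + G(-3)*v(p(3, 6))) = 28299 - (-102 + (2 + 2*(-3)²)*1²) = 28299 - (-102 + (2 + 2*9)*1) = 28299 - (-102 + (2 + 18)*1) = 28299 - (-102 + 20*1) = 28299 - (-102 + 20) = 28299 - 1*(-82) = 28299 + 82 = 28381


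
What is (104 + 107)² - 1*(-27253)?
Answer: 71774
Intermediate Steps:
(104 + 107)² - 1*(-27253) = 211² + 27253 = 44521 + 27253 = 71774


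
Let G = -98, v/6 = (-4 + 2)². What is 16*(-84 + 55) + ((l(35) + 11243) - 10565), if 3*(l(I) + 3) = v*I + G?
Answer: 1375/3 ≈ 458.33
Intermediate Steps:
v = 24 (v = 6*(-4 + 2)² = 6*(-2)² = 6*4 = 24)
l(I) = -107/3 + 8*I (l(I) = -3 + (24*I - 98)/3 = -3 + (-98 + 24*I)/3 = -3 + (-98/3 + 8*I) = -107/3 + 8*I)
16*(-84 + 55) + ((l(35) + 11243) - 10565) = 16*(-84 + 55) + (((-107/3 + 8*35) + 11243) - 10565) = 16*(-29) + (((-107/3 + 280) + 11243) - 10565) = -464 + ((733/3 + 11243) - 10565) = -464 + (34462/3 - 10565) = -464 + 2767/3 = 1375/3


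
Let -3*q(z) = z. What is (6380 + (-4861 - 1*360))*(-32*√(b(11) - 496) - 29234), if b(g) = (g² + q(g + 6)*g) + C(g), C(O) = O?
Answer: -33882206 - 37088*I*√3837/3 ≈ -3.3882e+7 - 7.6579e+5*I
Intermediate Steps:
q(z) = -z/3
b(g) = g + g² + g*(-2 - g/3) (b(g) = (g² + (-(g + 6)/3)*g) + g = (g² + (-(6 + g)/3)*g) + g = (g² + (-2 - g/3)*g) + g = (g² + g*(-2 - g/3)) + g = g + g² + g*(-2 - g/3))
(6380 + (-4861 - 1*360))*(-32*√(b(11) - 496) - 29234) = (6380 + (-4861 - 1*360))*(-32*√((⅓)*11*(-3 + 2*11) - 496) - 29234) = (6380 + (-4861 - 360))*(-32*√((⅓)*11*(-3 + 22) - 496) - 29234) = (6380 - 5221)*(-32*√((⅓)*11*19 - 496) - 29234) = 1159*(-32*√(209/3 - 496) - 29234) = 1159*(-32*I*√3837/3 - 29234) = 1159*(-29234 - 32*I*√3837/3) = -33882206 - 37088*I*√3837/3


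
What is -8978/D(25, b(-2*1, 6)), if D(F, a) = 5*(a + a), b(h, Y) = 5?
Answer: -4489/25 ≈ -179.56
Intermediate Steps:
D(F, a) = 10*a (D(F, a) = 5*(2*a) = 10*a)
-8978/D(25, b(-2*1, 6)) = -8978/(10*5) = -8978/50 = -8978*1/50 = -4489/25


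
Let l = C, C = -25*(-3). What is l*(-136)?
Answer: -10200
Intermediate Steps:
C = 75 (C = -5*(-15) = 75)
l = 75
l*(-136) = 75*(-136) = -10200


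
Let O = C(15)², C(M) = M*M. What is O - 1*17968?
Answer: 32657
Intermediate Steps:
C(M) = M²
O = 50625 (O = (15²)² = 225² = 50625)
O - 1*17968 = 50625 - 1*17968 = 50625 - 17968 = 32657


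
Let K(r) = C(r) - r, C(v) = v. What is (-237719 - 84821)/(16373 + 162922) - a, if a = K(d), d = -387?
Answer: -64508/35859 ≈ -1.7989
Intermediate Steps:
K(r) = 0 (K(r) = r - r = 0)
a = 0
(-237719 - 84821)/(16373 + 162922) - a = (-237719 - 84821)/(16373 + 162922) - 1*0 = -322540/179295 + 0 = -322540*1/179295 + 0 = -64508/35859 + 0 = -64508/35859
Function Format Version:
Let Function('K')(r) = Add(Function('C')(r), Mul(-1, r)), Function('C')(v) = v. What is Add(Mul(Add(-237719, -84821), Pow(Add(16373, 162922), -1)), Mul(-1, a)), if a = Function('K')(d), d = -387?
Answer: Rational(-64508, 35859) ≈ -1.7989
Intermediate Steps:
Function('K')(r) = 0 (Function('K')(r) = Add(r, Mul(-1, r)) = 0)
a = 0
Add(Mul(Add(-237719, -84821), Pow(Add(16373, 162922), -1)), Mul(-1, a)) = Add(Mul(Add(-237719, -84821), Pow(Add(16373, 162922), -1)), Mul(-1, 0)) = Add(Mul(-322540, Pow(179295, -1)), 0) = Add(Mul(-322540, Rational(1, 179295)), 0) = Add(Rational(-64508, 35859), 0) = Rational(-64508, 35859)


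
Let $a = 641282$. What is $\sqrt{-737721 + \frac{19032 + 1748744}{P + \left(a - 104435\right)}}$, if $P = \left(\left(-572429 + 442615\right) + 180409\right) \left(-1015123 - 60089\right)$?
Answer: $\frac{i \sqrt{2183167113086640862922116497}}{54399814293} \approx 858.91 i$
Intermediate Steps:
$P = -54400351140$ ($P = \left(-129814 + 180409\right) \left(-1075212\right) = 50595 \left(-1075212\right) = -54400351140$)
$\sqrt{-737721 + \frac{19032 + 1748744}{P + \left(a - 104435\right)}} = \sqrt{-737721 + \frac{19032 + 1748744}{-54400351140 + \left(641282 - 104435\right)}} = \sqrt{-737721 + \frac{1767776}{-54400351140 + 536847}} = \sqrt{-737721 + \frac{1767776}{-54399814293}} = \sqrt{-737721 + 1767776 \left(- \frac{1}{54399814293}\right)} = \sqrt{-737721 - \frac{1767776}{54399814293}} = \sqrt{- \frac{40131885401814029}{54399814293}} = \frac{i \sqrt{2183167113086640862922116497}}{54399814293}$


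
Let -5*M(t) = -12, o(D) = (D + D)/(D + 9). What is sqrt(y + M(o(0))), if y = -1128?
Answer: 2*I*sqrt(7035)/5 ≈ 33.55*I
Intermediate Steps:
o(D) = 2*D/(9 + D) (o(D) = (2*D)/(9 + D) = 2*D/(9 + D))
M(t) = 12/5 (M(t) = -1/5*(-12) = 12/5)
sqrt(y + M(o(0))) = sqrt(-1128 + 12/5) = sqrt(-5628/5) = 2*I*sqrt(7035)/5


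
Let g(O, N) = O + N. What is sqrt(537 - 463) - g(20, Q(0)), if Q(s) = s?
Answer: -20 + sqrt(74) ≈ -11.398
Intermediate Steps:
g(O, N) = N + O
sqrt(537 - 463) - g(20, Q(0)) = sqrt(537 - 463) - (0 + 20) = sqrt(74) - 1*20 = sqrt(74) - 20 = -20 + sqrt(74)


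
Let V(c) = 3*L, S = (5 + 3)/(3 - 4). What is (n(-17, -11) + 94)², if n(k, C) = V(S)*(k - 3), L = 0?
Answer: 8836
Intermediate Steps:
S = -8 (S = 8/(-1) = 8*(-1) = -8)
V(c) = 0 (V(c) = 3*0 = 0)
n(k, C) = 0 (n(k, C) = 0*(k - 3) = 0*(-3 + k) = 0)
(n(-17, -11) + 94)² = (0 + 94)² = 94² = 8836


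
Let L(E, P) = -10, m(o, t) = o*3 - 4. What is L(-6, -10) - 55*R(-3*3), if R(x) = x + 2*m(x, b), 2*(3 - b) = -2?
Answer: 3895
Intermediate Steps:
b = 4 (b = 3 - 1/2*(-2) = 3 + 1 = 4)
m(o, t) = -4 + 3*o (m(o, t) = 3*o - 4 = -4 + 3*o)
R(x) = -8 + 7*x (R(x) = x + 2*(-4 + 3*x) = x + (-8 + 6*x) = -8 + 7*x)
L(-6, -10) - 55*R(-3*3) = -10 - 55*(-8 + 7*(-3*3)) = -10 - 55*(-8 + 7*(-9)) = -10 - 55*(-8 - 63) = -10 - 55*(-71) = -10 + 3905 = 3895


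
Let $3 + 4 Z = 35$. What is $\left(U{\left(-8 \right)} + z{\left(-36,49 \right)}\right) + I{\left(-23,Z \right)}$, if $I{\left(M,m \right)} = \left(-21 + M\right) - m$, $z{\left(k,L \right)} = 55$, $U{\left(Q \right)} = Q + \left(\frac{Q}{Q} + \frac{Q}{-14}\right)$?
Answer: $- \frac{24}{7} \approx -3.4286$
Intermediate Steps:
$U{\left(Q \right)} = 1 + \frac{13 Q}{14}$ ($U{\left(Q \right)} = Q + \left(1 + Q \left(- \frac{1}{14}\right)\right) = Q - \left(-1 + \frac{Q}{14}\right) = 1 + \frac{13 Q}{14}$)
$Z = 8$ ($Z = - \frac{3}{4} + \frac{1}{4} \cdot 35 = - \frac{3}{4} + \frac{35}{4} = 8$)
$I{\left(M,m \right)} = -21 + M - m$
$\left(U{\left(-8 \right)} + z{\left(-36,49 \right)}\right) + I{\left(-23,Z \right)} = \left(\left(1 + \frac{13}{14} \left(-8\right)\right) + 55\right) - 52 = \left(\left(1 - \frac{52}{7}\right) + 55\right) - 52 = \left(- \frac{45}{7} + 55\right) - 52 = \frac{340}{7} - 52 = - \frac{24}{7}$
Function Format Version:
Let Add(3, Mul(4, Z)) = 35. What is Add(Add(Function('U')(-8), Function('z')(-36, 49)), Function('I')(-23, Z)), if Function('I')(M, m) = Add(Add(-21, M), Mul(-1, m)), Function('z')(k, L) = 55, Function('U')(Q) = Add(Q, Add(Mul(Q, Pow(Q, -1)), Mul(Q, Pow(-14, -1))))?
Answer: Rational(-24, 7) ≈ -3.4286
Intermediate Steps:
Function('U')(Q) = Add(1, Mul(Rational(13, 14), Q)) (Function('U')(Q) = Add(Q, Add(1, Mul(Q, Rational(-1, 14)))) = Add(Q, Add(1, Mul(Rational(-1, 14), Q))) = Add(1, Mul(Rational(13, 14), Q)))
Z = 8 (Z = Add(Rational(-3, 4), Mul(Rational(1, 4), 35)) = Add(Rational(-3, 4), Rational(35, 4)) = 8)
Function('I')(M, m) = Add(-21, M, Mul(-1, m))
Add(Add(Function('U')(-8), Function('z')(-36, 49)), Function('I')(-23, Z)) = Add(Add(Add(1, Mul(Rational(13, 14), -8)), 55), Add(-21, -23, Mul(-1, 8))) = Add(Add(Add(1, Rational(-52, 7)), 55), Add(-21, -23, -8)) = Add(Add(Rational(-45, 7), 55), -52) = Add(Rational(340, 7), -52) = Rational(-24, 7)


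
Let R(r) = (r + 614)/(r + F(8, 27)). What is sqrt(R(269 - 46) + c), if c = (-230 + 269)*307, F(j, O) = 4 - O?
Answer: 11*sqrt(39594)/20 ≈ 109.44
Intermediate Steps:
c = 11973 (c = 39*307 = 11973)
R(r) = (614 + r)/(-23 + r) (R(r) = (r + 614)/(r + (4 - 1*27)) = (614 + r)/(r + (4 - 27)) = (614 + r)/(r - 23) = (614 + r)/(-23 + r))
sqrt(R(269 - 46) + c) = sqrt((614 + (269 - 46))/(-23 + (269 - 46)) + 11973) = sqrt((614 + 223)/(-23 + 223) + 11973) = sqrt(837/200 + 11973) = sqrt(2395437/200) = 11*sqrt(39594)/20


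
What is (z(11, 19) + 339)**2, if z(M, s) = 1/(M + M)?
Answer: 55636681/484 ≈ 1.1495e+5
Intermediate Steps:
z(M, s) = 1/(2*M)
(z(11, 19) + 339)**2 = ((1/2)/11 + 339)**2 = ((1/2)*(1/11) + 339)**2 = (1/22 + 339)**2 = (7459/22)**2 = 55636681/484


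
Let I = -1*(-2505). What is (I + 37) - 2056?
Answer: 486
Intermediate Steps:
I = 2505
(I + 37) - 2056 = (2505 + 37) - 2056 = 2542 - 2056 = 486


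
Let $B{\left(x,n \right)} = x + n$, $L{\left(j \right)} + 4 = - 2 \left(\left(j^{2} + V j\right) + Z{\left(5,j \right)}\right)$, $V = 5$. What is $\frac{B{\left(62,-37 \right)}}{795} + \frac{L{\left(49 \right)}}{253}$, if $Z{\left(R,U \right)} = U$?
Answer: $- \frac{856381}{40227} \approx -21.289$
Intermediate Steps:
$L{\left(j \right)} = -4 - 12 j - 2 j^{2}$ ($L{\left(j \right)} = -4 - 2 \left(\left(j^{2} + 5 j\right) + j\right) = -4 - 2 \left(j^{2} + 6 j\right) = -4 - \left(2 j^{2} + 12 j\right) = -4 - 12 j - 2 j^{2}$)
$B{\left(x,n \right)} = n + x$
$\frac{B{\left(62,-37 \right)}}{795} + \frac{L{\left(49 \right)}}{253} = \frac{-37 + 62}{795} + \frac{-4 - 588 - 2 \cdot 49^{2}}{253} = 25 \cdot \frac{1}{795} + \left(-4 - 588 - 4802\right) \frac{1}{253} = \frac{5}{159} + \left(-4 - 588 - 4802\right) \frac{1}{253} = \frac{5}{159} - \frac{5394}{253} = - \frac{856381}{40227}$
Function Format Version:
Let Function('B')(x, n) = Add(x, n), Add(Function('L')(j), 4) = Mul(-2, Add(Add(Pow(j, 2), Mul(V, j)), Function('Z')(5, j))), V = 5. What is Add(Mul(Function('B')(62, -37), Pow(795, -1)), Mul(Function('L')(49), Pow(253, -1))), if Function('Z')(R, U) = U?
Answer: Rational(-856381, 40227) ≈ -21.289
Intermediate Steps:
Function('L')(j) = Add(-4, Mul(-12, j), Mul(-2, Pow(j, 2))) (Function('L')(j) = Add(-4, Mul(-2, Add(Add(Pow(j, 2), Mul(5, j)), j))) = Add(-4, Mul(-2, Add(Pow(j, 2), Mul(6, j)))) = Add(-4, Add(Mul(-12, j), Mul(-2, Pow(j, 2)))) = Add(-4, Mul(-12, j), Mul(-2, Pow(j, 2))))
Function('B')(x, n) = Add(n, x)
Add(Mul(Function('B')(62, -37), Pow(795, -1)), Mul(Function('L')(49), Pow(253, -1))) = Add(Mul(Add(-37, 62), Pow(795, -1)), Mul(Add(-4, Mul(-12, 49), Mul(-2, Pow(49, 2))), Pow(253, -1))) = Add(Mul(25, Rational(1, 795)), Mul(Add(-4, -588, Mul(-2, 2401)), Rational(1, 253))) = Add(Rational(5, 159), Mul(Add(-4, -588, -4802), Rational(1, 253))) = Add(Rational(5, 159), Mul(-5394, Rational(1, 253))) = Add(Rational(5, 159), Rational(-5394, 253)) = Rational(-856381, 40227)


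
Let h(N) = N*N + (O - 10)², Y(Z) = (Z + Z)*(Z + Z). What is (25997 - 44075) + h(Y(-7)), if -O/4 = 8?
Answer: 22102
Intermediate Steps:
O = -32 (O = -4*8 = -32)
Y(Z) = 4*Z² (Y(Z) = (2*Z)*(2*Z) = 4*Z²)
h(N) = 1764 + N² (h(N) = N*N + (-32 - 10)² = N² + (-42)² = N² + 1764 = 1764 + N²)
(25997 - 44075) + h(Y(-7)) = (25997 - 44075) + (1764 + (4*(-7)²)²) = -18078 + (1764 + (4*49)²) = -18078 + (1764 + 196²) = -18078 + (1764 + 38416) = -18078 + 40180 = 22102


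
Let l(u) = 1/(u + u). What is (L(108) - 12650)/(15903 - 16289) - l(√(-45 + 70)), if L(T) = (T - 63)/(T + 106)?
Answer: 13493973/413020 ≈ 32.671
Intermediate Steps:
L(T) = (-63 + T)/(106 + T)
l(u) = 1/(2*u)
(L(108) - 12650)/(15903 - 16289) - l(√(-45 + 70)) = ((-63 + 108)/(106 + 108) - 12650)/(15903 - 16289) - 1/(2*(√(-45 + 70))) = (45/214 - 12650)/(-386) - 1/(2*(√25)) = ((1/214)*45 - 12650)*(-1/386) - 1/(2*5) = (45/214 - 12650)*(-1/386) - 1/(2*5) = -2707055/214*(-1/386) - 1*⅒ = 2707055/82604 - ⅒ = 13493973/413020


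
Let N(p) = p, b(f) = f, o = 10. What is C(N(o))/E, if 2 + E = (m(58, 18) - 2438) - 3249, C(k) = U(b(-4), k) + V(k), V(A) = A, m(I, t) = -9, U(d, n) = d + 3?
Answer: -9/5698 ≈ -0.0015795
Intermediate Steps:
U(d, n) = 3 + d
C(k) = -1 + k (C(k) = (3 - 4) + k = -1 + k)
E = -5698 (E = -2 + ((-9 - 2438) - 3249) = -2 + (-2447 - 3249) = -2 - 5696 = -5698)
C(N(o))/E = (-1 + 10)/(-5698) = 9*(-1/5698) = -9/5698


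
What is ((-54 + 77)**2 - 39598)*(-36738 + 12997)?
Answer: 927537129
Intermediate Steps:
((-54 + 77)**2 - 39598)*(-36738 + 12997) = (23**2 - 39598)*(-23741) = (529 - 39598)*(-23741) = -39069*(-23741) = 927537129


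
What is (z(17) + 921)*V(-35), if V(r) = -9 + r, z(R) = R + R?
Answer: -42020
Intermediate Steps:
z(R) = 2*R
(z(17) + 921)*V(-35) = (2*17 + 921)*(-9 - 35) = (34 + 921)*(-44) = 955*(-44) = -42020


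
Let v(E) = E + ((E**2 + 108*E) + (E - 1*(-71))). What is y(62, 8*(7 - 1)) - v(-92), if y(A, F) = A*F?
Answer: 4561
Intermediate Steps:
v(E) = 71 + E**2 + 110*E (v(E) = E + ((E**2 + 108*E) + (E + 71)) = E + ((E**2 + 108*E) + (71 + E)) = E + (71 + E**2 + 109*E) = 71 + E**2 + 110*E)
y(62, 8*(7 - 1)) - v(-92) = 62*(8*(7 - 1)) - (71 + (-92)**2 + 110*(-92)) = 62*(8*6) - (71 + 8464 - 10120) = 62*48 - 1*(-1585) = 2976 + 1585 = 4561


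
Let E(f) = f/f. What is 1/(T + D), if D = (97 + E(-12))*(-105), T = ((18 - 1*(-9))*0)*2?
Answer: -1/10290 ≈ -9.7182e-5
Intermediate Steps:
E(f) = 1
T = 0 (T = ((18 + 9)*0)*2 = (27*0)*2 = 0*2 = 0)
D = -10290 (D = (97 + 1)*(-105) = 98*(-105) = -10290)
1/(T + D) = 1/(0 - 10290) = 1/(-10290) = -1/10290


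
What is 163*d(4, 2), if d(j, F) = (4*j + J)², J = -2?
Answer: 31948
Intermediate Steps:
d(j, F) = (-2 + 4*j)² (d(j, F) = (4*j - 2)² = (-2 + 4*j)²)
163*d(4, 2) = 163*(4*(-1 + 2*4)²) = 163*(4*(-1 + 8)²) = 163*(4*7²) = 163*(4*49) = 163*196 = 31948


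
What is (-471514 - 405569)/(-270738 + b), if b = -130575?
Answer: 292361/133771 ≈ 2.1855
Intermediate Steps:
(-471514 - 405569)/(-270738 + b) = (-471514 - 405569)/(-270738 - 130575) = -877083/(-401313) = -877083*(-1/401313) = 292361/133771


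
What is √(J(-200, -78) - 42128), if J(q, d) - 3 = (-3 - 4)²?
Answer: 2*I*√10519 ≈ 205.12*I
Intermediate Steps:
J(q, d) = 52 (J(q, d) = 3 + (-3 - 4)² = 3 + (-7)² = 3 + 49 = 52)
√(J(-200, -78) - 42128) = √(52 - 42128) = √(-42076) = 2*I*√10519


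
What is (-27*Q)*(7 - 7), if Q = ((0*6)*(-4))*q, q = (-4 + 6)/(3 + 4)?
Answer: 0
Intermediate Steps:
q = 2/7 ≈ 0.28571
Q = 0 (Q = ((0*6)*(-4))*(2/7) = (0*(-4))*(2/7) = 0*(2/7) = 0)
(-27*Q)*(7 - 7) = (-27*0)*(7 - 7) = 0*0 = 0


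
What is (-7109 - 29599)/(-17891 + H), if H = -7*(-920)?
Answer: 12236/3817 ≈ 3.2057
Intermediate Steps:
H = 6440
(-7109 - 29599)/(-17891 + H) = (-7109 - 29599)/(-17891 + 6440) = -36708/(-11451) = -36708*(-1/11451) = 12236/3817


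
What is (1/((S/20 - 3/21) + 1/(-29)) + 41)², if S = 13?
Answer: 6845742121/3682561 ≈ 1859.0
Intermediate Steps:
(1/((S/20 - 3/21) + 1/(-29)) + 41)² = (1/((13/20 - 3/21) + 1/(-29)) + 41)² = (1/((13*(1/20) - 3*1/21) - 1/29) + 41)² = (1/((13/20 - ⅐) - 1/29) + 41)² = (1/(71/140 - 1/29) + 41)² = (1/(1919/4060) + 41)² = (4060/1919 + 41)² = (82739/1919)² = 6845742121/3682561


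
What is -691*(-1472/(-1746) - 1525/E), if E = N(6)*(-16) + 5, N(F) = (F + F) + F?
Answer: -1063872583/247059 ≈ -4306.1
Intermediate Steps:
N(F) = 3*F (N(F) = 2*F + F = 3*F)
E = -283 (E = (3*6)*(-16) + 5 = 18*(-16) + 5 = -288 + 5 = -283)
-691*(-1472/(-1746) - 1525/E) = -691*(-1472/(-1746) - 1525/(-283)) = -691*(-1472*(-1/1746) - 1525*(-1/283)) = -691*(736/873 + 1525/283) = -691*1539613/247059 = -1063872583/247059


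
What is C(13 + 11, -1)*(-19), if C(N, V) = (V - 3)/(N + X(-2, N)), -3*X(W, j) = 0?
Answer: 19/6 ≈ 3.1667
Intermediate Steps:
X(W, j) = 0 (X(W, j) = -1/3*0 = 0)
C(N, V) = (-3 + V)/N (C(N, V) = (V - 3)/(N + 0) = (-3 + V)/N)
C(13 + 11, -1)*(-19) = ((-3 - 1)/(13 + 11))*(-19) = (-4/24)*(-19) = ((1/24)*(-4))*(-19) = -1/6*(-19) = 19/6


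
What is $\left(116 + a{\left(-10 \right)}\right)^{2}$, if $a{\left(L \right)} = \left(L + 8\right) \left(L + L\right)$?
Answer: $24336$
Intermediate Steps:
$a{\left(L \right)} = 2 L \left(8 + L\right)$ ($a{\left(L \right)} = \left(8 + L\right) 2 L = 2 L \left(8 + L\right)$)
$\left(116 + a{\left(-10 \right)}\right)^{2} = \left(116 + 2 \left(-10\right) \left(8 - 10\right)\right)^{2} = \left(116 + 2 \left(-10\right) \left(-2\right)\right)^{2} = \left(116 + 40\right)^{2} = 156^{2} = 24336$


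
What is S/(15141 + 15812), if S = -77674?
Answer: -77674/30953 ≈ -2.5094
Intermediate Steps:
S/(15141 + 15812) = -77674/(15141 + 15812) = -77674/30953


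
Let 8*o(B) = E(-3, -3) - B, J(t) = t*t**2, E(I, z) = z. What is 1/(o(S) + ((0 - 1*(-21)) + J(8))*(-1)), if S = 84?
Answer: -8/4351 ≈ -0.0018387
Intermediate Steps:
J(t) = t**3
o(B) = -3/8 - B/8 (o(B) = (-3 - B)/8 = -3/8 - B/8)
1/(o(S) + ((0 - 1*(-21)) + J(8))*(-1)) = 1/((-3/8 - 1/8*84) + ((0 - 1*(-21)) + 8**3)*(-1)) = 1/((-3/8 - 21/2) + ((0 + 21) + 512)*(-1)) = 1/(-87/8 + (21 + 512)*(-1)) = 1/(-87/8 + 533*(-1)) = 1/(-87/8 - 533) = 1/(-4351/8) = -8/4351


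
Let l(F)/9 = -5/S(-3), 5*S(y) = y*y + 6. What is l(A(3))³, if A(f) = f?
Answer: -3375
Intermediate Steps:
S(y) = 6/5 + y²/5 (S(y) = (y*y + 6)/5 = (y² + 6)/5 = (6 + y²)/5 = 6/5 + y²/5)
l(F) = -15 (l(F) = 9*(-5/(6/5 + (⅕)*(-3)²)) = 9*(-5/(6/5 + (⅕)*9)) = 9*(-5/(6/5 + 9/5)) = 9*(-5/3) = -15)
l(A(3))³ = (-15)³ = -3375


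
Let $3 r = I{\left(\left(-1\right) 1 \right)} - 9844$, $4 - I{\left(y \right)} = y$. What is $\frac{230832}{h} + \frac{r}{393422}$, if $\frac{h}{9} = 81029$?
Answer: $\frac{29474218037}{95635773714} \approx 0.30819$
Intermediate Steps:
$h = 729261$ ($h = 9 \cdot 81029 = 729261$)
$I{\left(y \right)} = 4 - y$
$r = - \frac{9839}{3}$ ($r = \frac{\left(4 - \left(-1\right) 1\right) - 9844}{3} = \frac{\left(4 - -1\right) - 9844}{3} = \frac{\left(4 + 1\right) - 9844}{3} = \frac{5 - 9844}{3} = \frac{1}{3} \left(-9839\right) = - \frac{9839}{3} \approx -3279.7$)
$\frac{230832}{h} + \frac{r}{393422} = \frac{230832}{729261} - \frac{9839}{3 \cdot 393422} = 230832 \cdot \frac{1}{729261} - \frac{9839}{1180266} = \frac{25648}{81029} - \frac{9839}{1180266} = \frac{29474218037}{95635773714}$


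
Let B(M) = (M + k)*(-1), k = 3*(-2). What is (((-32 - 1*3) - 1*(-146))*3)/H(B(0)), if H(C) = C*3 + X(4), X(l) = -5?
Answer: 333/13 ≈ 25.615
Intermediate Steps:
k = -6
B(M) = 6 - M (B(M) = (M - 6)*(-1) = (-6 + M)*(-1) = 6 - M)
H(C) = -5 + 3*C (H(C) = C*3 - 5 = 3*C - 5 = -5 + 3*C)
(((-32 - 1*3) - 1*(-146))*3)/H(B(0)) = (((-32 - 1*3) - 1*(-146))*3)/(-5 + 3*(6 - 1*0)) = (((-32 - 3) + 146)*3)/(-5 + 3*(6 + 0)) = ((-35 + 146)*3)/(-5 + 3*6) = (111*3)/(-5 + 18) = 333/13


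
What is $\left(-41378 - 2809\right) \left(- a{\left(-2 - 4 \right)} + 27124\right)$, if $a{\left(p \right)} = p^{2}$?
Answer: $-1196937456$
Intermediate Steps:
$\left(-41378 - 2809\right) \left(- a{\left(-2 - 4 \right)} + 27124\right) = \left(-41378 - 2809\right) \left(- \left(-2 - 4\right)^{2} + 27124\right) = - 44187 \left(- \left(-2 - 4\right)^{2} + 27124\right) = - 44187 \left(- \left(-6\right)^{2} + 27124\right) = - 44187 \left(\left(-1\right) 36 + 27124\right) = - 44187 \left(-36 + 27124\right) = \left(-44187\right) 27088 = -1196937456$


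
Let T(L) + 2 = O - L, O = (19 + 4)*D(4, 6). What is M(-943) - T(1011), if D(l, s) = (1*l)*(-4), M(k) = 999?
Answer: 2380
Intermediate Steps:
D(l, s) = -4*l (D(l, s) = l*(-4) = -4*l)
O = -368 (O = (19 + 4)*(-4*4) = 23*(-16) = -368)
T(L) = -370 - L (T(L) = -2 + (-368 - L) = -370 - L)
M(-943) - T(1011) = 999 - (-370 - 1*1011) = 999 - (-370 - 1011) = 999 - 1*(-1381) = 999 + 1381 = 2380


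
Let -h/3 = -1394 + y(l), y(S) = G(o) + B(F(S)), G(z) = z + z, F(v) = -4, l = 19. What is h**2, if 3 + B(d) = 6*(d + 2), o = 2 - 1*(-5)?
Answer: 17514225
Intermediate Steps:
o = 7 (o = 2 + 5 = 7)
B(d) = 9 + 6*d (B(d) = -3 + 6*(d + 2) = -3 + 6*(2 + d) = -3 + (12 + 6*d) = 9 + 6*d)
G(z) = 2*z
y(S) = -1 (y(S) = 2*7 + (9 + 6*(-4)) = 14 + (9 - 24) = 14 - 15 = -1)
h = 4185 (h = -3*(-1394 - 1) = -3*(-1395) = 4185)
h**2 = 4185**2 = 17514225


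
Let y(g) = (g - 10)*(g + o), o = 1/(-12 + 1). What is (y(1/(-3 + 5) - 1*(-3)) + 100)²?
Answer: 11730625/1936 ≈ 6059.2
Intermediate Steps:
o = -1/11 (o = 1/(-11) = -1/11 ≈ -0.090909)
y(g) = (-10 + g)*(-1/11 + g) (y(g) = (g - 10)*(g - 1/11) = (-10 + g)*(-1/11 + g))
(y(1/(-3 + 5) - 1*(-3)) + 100)² = ((10/11 + (1/(-3 + 5) - 1*(-3))² - 111*(1/(-3 + 5) - 1*(-3))/11) + 100)² = ((10/11 + (1/2 + 3)² - 111*(1/2 + 3)/11) + 100)² = ((10/11 + (½ + 3)² - 111*(½ + 3)/11) + 100)² = ((10/11 + (7/2)² - 111/11*7/2) + 100)² = ((10/11 + 49/4 - 777/22) + 100)² = (-975/44 + 100)² = (3425/44)² = 11730625/1936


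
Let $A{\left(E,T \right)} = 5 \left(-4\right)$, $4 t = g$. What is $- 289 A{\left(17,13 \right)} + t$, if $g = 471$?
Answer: $\frac{23591}{4} \approx 5897.8$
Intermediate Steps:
$t = \frac{471}{4}$ ($t = \frac{1}{4} \cdot 471 = \frac{471}{4} \approx 117.75$)
$A{\left(E,T \right)} = -20$
$- 289 A{\left(17,13 \right)} + t = \left(-289\right) \left(-20\right) + \frac{471}{4} = 5780 + \frac{471}{4} = \frac{23591}{4}$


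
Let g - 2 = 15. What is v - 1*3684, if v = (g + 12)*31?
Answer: -2785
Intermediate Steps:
g = 17 (g = 2 + 15 = 17)
v = 899 (v = (17 + 12)*31 = 29*31 = 899)
v - 1*3684 = 899 - 1*3684 = 899 - 3684 = -2785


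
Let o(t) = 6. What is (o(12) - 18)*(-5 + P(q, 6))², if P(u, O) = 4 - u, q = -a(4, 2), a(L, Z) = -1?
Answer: -48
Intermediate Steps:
q = 1 (q = -1*(-1) = 1)
(o(12) - 18)*(-5 + P(q, 6))² = (6 - 18)*(-5 + (4 - 1*1))² = -12*(-5 + (4 - 1))² = -12*(-5 + 3)² = -12*(-2)² = -12*4 = -48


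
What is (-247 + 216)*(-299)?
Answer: 9269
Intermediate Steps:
(-247 + 216)*(-299) = -31*(-299) = 9269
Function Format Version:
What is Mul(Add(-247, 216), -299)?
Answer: 9269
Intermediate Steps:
Mul(Add(-247, 216), -299) = Mul(-31, -299) = 9269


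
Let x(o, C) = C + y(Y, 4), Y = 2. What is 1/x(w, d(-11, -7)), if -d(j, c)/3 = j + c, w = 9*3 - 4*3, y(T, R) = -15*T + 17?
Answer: 1/41 ≈ 0.024390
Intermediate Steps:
y(T, R) = 17 - 15*T
w = 15 (w = 27 - 12 = 15)
d(j, c) = -3*c - 3*j (d(j, c) = -3*(j + c) = -3*(c + j) = -3*c - 3*j)
x(o, C) = -13 + C (x(o, C) = C + (17 - 15*2) = C + (17 - 30) = C - 13 = -13 + C)
1/x(w, d(-11, -7)) = 1/(-13 + (-3*(-7) - 3*(-11))) = 1/(-13 + (21 + 33)) = 1/(-13 + 54) = 1/41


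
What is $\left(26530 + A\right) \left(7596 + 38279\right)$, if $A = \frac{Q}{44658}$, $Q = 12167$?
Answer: $\frac{54352191108625}{44658} \approx 1.2171 \cdot 10^{9}$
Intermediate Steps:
$A = \frac{12167}{44658} \approx 0.27245$
$\left(26530 + A\right) \left(7596 + 38279\right) = \left(26530 + \frac{12167}{44658}\right) \left(7596 + 38279\right) = \frac{1184788907}{44658} \cdot 45875 = \frac{54352191108625}{44658}$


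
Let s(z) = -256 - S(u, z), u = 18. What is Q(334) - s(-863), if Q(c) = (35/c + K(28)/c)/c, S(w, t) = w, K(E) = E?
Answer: 30566407/111556 ≈ 274.00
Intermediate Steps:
s(z) = -274 (s(z) = -256 - 1*18 = -256 - 18 = -274)
Q(c) = 63/c² (Q(c) = (35/c + 28/c)/c = (63/c)/c = 63/c²)
Q(334) - s(-863) = 63/334² - 1*(-274) = 63*(1/111556) + 274 = 63/111556 + 274 = 30566407/111556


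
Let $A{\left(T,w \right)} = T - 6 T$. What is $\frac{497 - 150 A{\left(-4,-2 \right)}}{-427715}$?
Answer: $\frac{2503}{427715} \approx 0.005852$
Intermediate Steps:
$A{\left(T,w \right)} = - 5 T$ ($A{\left(T,w \right)} = T - 6 T = - 5 T$)
$\frac{497 - 150 A{\left(-4,-2 \right)}}{-427715} = \frac{497 - 150 \left(\left(-5\right) \left(-4\right)\right)}{-427715} = \left(497 - 3000\right) \left(- \frac{1}{427715}\right) = \left(-2503\right) \left(- \frac{1}{427715}\right) = \frac{2503}{427715}$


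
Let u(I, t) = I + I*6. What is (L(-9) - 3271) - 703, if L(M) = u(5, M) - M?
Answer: -3930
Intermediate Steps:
u(I, t) = 7*I (u(I, t) = I + 6*I = 7*I)
L(M) = 35 - M (L(M) = 7*5 - M = 35 - M)
(L(-9) - 3271) - 703 = ((35 - 1*(-9)) - 3271) - 703 = ((35 + 9) - 3271) - 703 = (44 - 3271) - 703 = -3227 - 703 = -3930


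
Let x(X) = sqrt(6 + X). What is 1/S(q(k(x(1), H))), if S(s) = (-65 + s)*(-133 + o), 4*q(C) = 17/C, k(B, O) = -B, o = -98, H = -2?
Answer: 1040/15606063 - 68*sqrt(7)/109242441 ≈ 6.4994e-5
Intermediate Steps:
q(C) = 17/(4*C) (q(C) = (17/C)/4 = 17/(4*C))
S(s) = 15015 - 231*s (S(s) = (-65 + s)*(-133 - 98) = (-65 + s)*(-231) = 15015 - 231*s)
1/S(q(k(x(1), H))) = 1/(15015 - 3927/(4*((-sqrt(6 + 1))))) = 1/(15015 - 3927/(4*((-sqrt(7))))) = 1/(15015 - 3927*(-sqrt(7)/7)/4) = 1/(15015 - (-561)*sqrt(7)/4) = 1/(15015 + 561*sqrt(7)/4)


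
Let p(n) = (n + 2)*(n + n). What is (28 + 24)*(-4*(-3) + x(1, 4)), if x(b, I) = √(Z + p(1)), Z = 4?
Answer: 624 + 52*√10 ≈ 788.44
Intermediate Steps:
p(n) = 2*n*(2 + n) (p(n) = (2 + n)*(2*n) = 2*n*(2 + n))
x(b, I) = √10 (x(b, I) = √(4 + 2*1*(2 + 1)) = √(4 + 2*1*3) = √(4 + 6) = √10)
(28 + 24)*(-4*(-3) + x(1, 4)) = (28 + 24)*(-4*(-3) + √10) = 52*(12 + √10) = 624 + 52*√10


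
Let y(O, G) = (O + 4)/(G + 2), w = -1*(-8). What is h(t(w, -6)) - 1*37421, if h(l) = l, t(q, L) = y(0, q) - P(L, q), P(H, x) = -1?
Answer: -187098/5 ≈ -37420.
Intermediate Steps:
w = 8
y(O, G) = (4 + O)/(2 + G)
t(q, L) = 1 + 4/(2 + q) (t(q, L) = (4 + 0)/(2 + q) - 1*(-1) = 4/(2 + q) + 1 = 1 + 4/(2 + q))
h(t(w, -6)) - 1*37421 = (6 + 8)/(2 + 8) - 1*37421 = 14/10 - 37421 = (⅒)*14 - 37421 = 7/5 - 37421 = -187098/5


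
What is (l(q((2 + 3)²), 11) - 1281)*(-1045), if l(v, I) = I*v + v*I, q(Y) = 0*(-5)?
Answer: 1338645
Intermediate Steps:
q(Y) = 0
l(v, I) = 2*I*v (l(v, I) = I*v + I*v = 2*I*v)
(l(q((2 + 3)²), 11) - 1281)*(-1045) = (2*11*0 - 1281)*(-1045) = (0 - 1281)*(-1045) = -1281*(-1045) = 1338645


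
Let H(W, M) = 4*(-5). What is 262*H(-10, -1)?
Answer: -5240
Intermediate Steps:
H(W, M) = -20
262*H(-10, -1) = 262*(-20) = -5240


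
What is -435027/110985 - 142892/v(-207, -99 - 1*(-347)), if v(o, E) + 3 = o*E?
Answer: -2158327511/1899286305 ≈ -1.1364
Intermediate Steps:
v(o, E) = -3 + E*o (v(o, E) = -3 + o*E = -3 + E*o)
-435027/110985 - 142892/v(-207, -99 - 1*(-347)) = -435027/110985 - 142892/(-3 + (-99 - 1*(-347))*(-207)) = -435027*1/110985 - 142892/(-3 + (-99 + 347)*(-207)) = -145009/36995 - 142892/(-3 + 248*(-207)) = -145009/36995 - 142892/(-3 - 51336) = -145009/36995 - 142892/(-51339) = -145009/36995 - 142892*(-1/51339) = -145009/36995 + 142892/51339 = -2158327511/1899286305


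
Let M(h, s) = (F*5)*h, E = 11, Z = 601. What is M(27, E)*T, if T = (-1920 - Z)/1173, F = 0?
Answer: 0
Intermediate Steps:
M(h, s) = 0 (M(h, s) = (0*5)*h = 0*h = 0)
T = -2521/1173 (T = (-1920 - 1*601)/1173 = (-1920 - 601)*(1/1173) = -2521*1/1173 = -2521/1173 ≈ -2.1492)
M(27, E)*T = 0*(-2521/1173) = 0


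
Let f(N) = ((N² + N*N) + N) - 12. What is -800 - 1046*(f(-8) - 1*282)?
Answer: 181204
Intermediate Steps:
f(N) = -12 + N + 2*N² (f(N) = ((N² + N²) + N) - 12 = (2*N² + N) - 12 = (N + 2*N²) - 12 = -12 + N + 2*N²)
-800 - 1046*(f(-8) - 1*282) = -800 - 1046*((-12 - 8 + 2*(-8)²) - 1*282) = -800 - 1046*((-12 - 8 + 2*64) - 282) = -800 - 1046*((-12 - 8 + 128) - 282) = -800 - 1046*(108 - 282) = -800 - 1046*(-174) = -800 + 182004 = 181204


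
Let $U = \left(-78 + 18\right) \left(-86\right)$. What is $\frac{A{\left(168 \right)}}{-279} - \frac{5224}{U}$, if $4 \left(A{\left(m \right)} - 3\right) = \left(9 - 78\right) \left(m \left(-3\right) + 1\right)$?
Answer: $- \frac{856389}{26660} \approx -32.123$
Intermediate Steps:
$U = 5160$ ($U = \left(-60\right) \left(-86\right) = 5160$)
$A{\left(m \right)} = - \frac{57}{4} + \frac{207 m}{4}$ ($A{\left(m \right)} = 3 + \frac{\left(9 - 78\right) \left(m \left(-3\right) + 1\right)}{4} = 3 + \frac{\left(-69\right) \left(- 3 m + 1\right)}{4} = 3 + \frac{\left(-69\right) \left(1 - 3 m\right)}{4} = 3 + \frac{-69 + 207 m}{4} = 3 + \left(- \frac{69}{4} + \frac{207 m}{4}\right) = - \frac{57}{4} + \frac{207 m}{4}$)
$\frac{A{\left(168 \right)}}{-279} - \frac{5224}{U} = \frac{- \frac{57}{4} + \frac{207}{4} \cdot 168}{-279} - \frac{5224}{5160} = \left(- \frac{57}{4} + 8694\right) \left(- \frac{1}{279}\right) - \frac{653}{645} = \frac{34719}{4} \left(- \frac{1}{279}\right) - \frac{653}{645} = - \frac{11573}{372} - \frac{653}{645} = - \frac{856389}{26660}$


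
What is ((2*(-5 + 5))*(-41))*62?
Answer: 0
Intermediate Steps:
((2*(-5 + 5))*(-41))*62 = ((2*0)*(-41))*62 = (0*(-41))*62 = 0*62 = 0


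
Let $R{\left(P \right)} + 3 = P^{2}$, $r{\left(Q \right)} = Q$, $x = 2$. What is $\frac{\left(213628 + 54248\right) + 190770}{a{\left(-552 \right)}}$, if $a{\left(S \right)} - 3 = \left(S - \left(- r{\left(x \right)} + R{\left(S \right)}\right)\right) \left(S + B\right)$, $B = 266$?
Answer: $\frac{458646}{87301789} \approx 0.0052536$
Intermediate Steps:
$R{\left(P \right)} = -3 + P^{2}$
$a{\left(S \right)} = 3 + \left(266 + S\right) \left(5 + S - S^{2}\right)$ ($a{\left(S \right)} = 3 + \left(S - \left(-5 + S^{2}\right)\right) \left(S + 266\right) = 3 + \left(S + \left(2 - \left(-3 + S^{2}\right)\right)\right) \left(266 + S\right) = 3 + \left(S - \left(-5 + S^{2}\right)\right) \left(266 + S\right) = 3 + \left(5 + S - S^{2}\right) \left(266 + S\right) = 3 + \left(266 + S\right) \left(5 + S - S^{2}\right)$)
$\frac{\left(213628 + 54248\right) + 190770}{a{\left(-552 \right)}} = \frac{\left(213628 + 54248\right) + 190770}{1333 - \left(-552\right)^{3} - 265 \left(-552\right)^{2} + 271 \left(-552\right)} = \frac{267876 + 190770}{1333 - -168196608 - 80746560 - 149592} = \frac{458646}{1333 + 168196608 - 80746560 - 149592} = \frac{458646}{87301789}$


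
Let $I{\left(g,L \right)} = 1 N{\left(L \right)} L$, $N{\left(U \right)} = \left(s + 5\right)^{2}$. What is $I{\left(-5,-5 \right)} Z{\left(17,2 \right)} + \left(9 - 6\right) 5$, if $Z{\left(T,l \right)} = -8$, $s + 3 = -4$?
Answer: $175$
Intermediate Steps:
$s = -7$ ($s = -3 - 4 = -7$)
$N{\left(U \right)} = 4$ ($N{\left(U \right)} = \left(-7 + 5\right)^{2} = \left(-2\right)^{2} = 4$)
$I{\left(g,L \right)} = 4 L$ ($I{\left(g,L \right)} = 1 \cdot 4 L = 4 L$)
$I{\left(-5,-5 \right)} Z{\left(17,2 \right)} + \left(9 - 6\right) 5 = 4 \left(-5\right) \left(-8\right) + \left(9 - 6\right) 5 = \left(-20\right) \left(-8\right) + 3 \cdot 5 = 160 + 15 = 175$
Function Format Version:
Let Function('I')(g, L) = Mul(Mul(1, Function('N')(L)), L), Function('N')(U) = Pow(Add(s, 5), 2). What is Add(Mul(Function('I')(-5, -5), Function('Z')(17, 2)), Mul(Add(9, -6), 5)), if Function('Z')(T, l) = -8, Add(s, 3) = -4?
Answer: 175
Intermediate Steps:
s = -7 (s = Add(-3, -4) = -7)
Function('N')(U) = 4 (Function('N')(U) = Pow(Add(-7, 5), 2) = Pow(-2, 2) = 4)
Function('I')(g, L) = Mul(4, L) (Function('I')(g, L) = Mul(Mul(1, 4), L) = Mul(4, L))
Add(Mul(Function('I')(-5, -5), Function('Z')(17, 2)), Mul(Add(9, -6), 5)) = Add(Mul(Mul(4, -5), -8), Mul(Add(9, -6), 5)) = Add(Mul(-20, -8), Mul(3, 5)) = Add(160, 15) = 175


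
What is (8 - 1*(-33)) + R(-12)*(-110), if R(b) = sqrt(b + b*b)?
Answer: 41 - 220*sqrt(33) ≈ -1222.8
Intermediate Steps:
R(b) = sqrt(b + b**2)
(8 - 1*(-33)) + R(-12)*(-110) = (8 - 1*(-33)) + sqrt(-12*(1 - 12))*(-110) = (8 + 33) + sqrt(-12*(-11))*(-110) = 41 + sqrt(132)*(-110) = 41 + (2*sqrt(33))*(-110) = 41 - 220*sqrt(33)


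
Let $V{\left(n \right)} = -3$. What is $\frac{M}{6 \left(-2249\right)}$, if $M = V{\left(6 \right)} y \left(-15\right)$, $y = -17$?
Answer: $\frac{255}{4498} \approx 0.056692$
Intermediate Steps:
$M = -765$ ($M = \left(-3\right) \left(-17\right) \left(-15\right) = 51 \left(-15\right) = -765$)
$\frac{M}{6 \left(-2249\right)} = - \frac{765}{6 \left(-2249\right)} = - \frac{765}{-13494} = \left(-765\right) \left(- \frac{1}{13494}\right) = \frac{255}{4498}$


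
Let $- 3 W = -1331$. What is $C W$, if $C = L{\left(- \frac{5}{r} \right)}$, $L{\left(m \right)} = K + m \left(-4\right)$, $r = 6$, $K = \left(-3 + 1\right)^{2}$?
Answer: $\frac{29282}{9} \approx 3253.6$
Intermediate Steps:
$K = 4$ ($K = \left(-2\right)^{2} = 4$)
$W = \frac{1331}{3}$ ($W = \left(- \frac{1}{3}\right) \left(-1331\right) = \frac{1331}{3} \approx 443.67$)
$L{\left(m \right)} = 4 - 4 m$ ($L{\left(m \right)} = 4 + m \left(-4\right) = 4 - 4 m$)
$C = \frac{22}{3}$ ($C = 4 - 4 \left(- \frac{5}{6}\right) = 4 - 4 \left(\left(-5\right) \frac{1}{6}\right) = 4 - - \frac{10}{3} = 4 + \frac{10}{3} = \frac{22}{3} \approx 7.3333$)
$C W = \frac{22}{3} \cdot \frac{1331}{3} = \frac{29282}{9}$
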